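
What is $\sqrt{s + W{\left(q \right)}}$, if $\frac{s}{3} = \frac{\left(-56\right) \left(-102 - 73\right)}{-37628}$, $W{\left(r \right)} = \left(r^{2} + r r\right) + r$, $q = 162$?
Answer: $\frac{20 \sqrt{11647540446}}{9407} \approx 229.45$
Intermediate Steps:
$W{\left(r \right)} = r + 2 r^{2}$ ($W{\left(r \right)} = \left(r^{2} + r^{2}\right) + r = 2 r^{2} + r = r + 2 r^{2}$)
$s = - \frac{7350}{9407}$ ($s = 3 \frac{\left(-56\right) \left(-102 - 73\right)}{-37628} = 3 \left(-56\right) \left(-175\right) \left(- \frac{1}{37628}\right) = 3 \cdot 9800 \left(- \frac{1}{37628}\right) = 3 \left(- \frac{2450}{9407}\right) = - \frac{7350}{9407} \approx -0.78133$)
$\sqrt{s + W{\left(q \right)}} = \sqrt{- \frac{7350}{9407} + 162 \left(1 + 2 \cdot 162\right)} = \sqrt{- \frac{7350}{9407} + 162 \left(1 + 324\right)} = \sqrt{- \frac{7350}{9407} + 162 \cdot 325} = \sqrt{- \frac{7350}{9407} + 52650} = \sqrt{\frac{495271200}{9407}} = \frac{20 \sqrt{11647540446}}{9407}$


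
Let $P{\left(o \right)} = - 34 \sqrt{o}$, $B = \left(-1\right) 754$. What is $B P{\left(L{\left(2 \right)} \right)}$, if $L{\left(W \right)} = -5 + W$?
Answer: $25636 i \sqrt{3} \approx 44403.0 i$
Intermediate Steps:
$B = -754$
$B P{\left(L{\left(2 \right)} \right)} = - 754 \left(- 34 \sqrt{-5 + 2}\right) = - 754 \left(- 34 \sqrt{-3}\right) = - 754 \left(- 34 i \sqrt{3}\right) = 25636 i \sqrt{3}$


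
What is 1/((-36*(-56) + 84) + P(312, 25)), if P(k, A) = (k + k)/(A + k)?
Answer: 337/708324 ≈ 0.00047577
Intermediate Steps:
P(k, A) = 2*k/(A + k) (P(k, A) = (2*k)/(A + k) = 2*k/(A + k))
1/((-36*(-56) + 84) + P(312, 25)) = 1/((-36*(-56) + 84) + 2*312/(25 + 312)) = 1/((2016 + 84) + 2*312/337) = 1/(2100 + 2*312*(1/337)) = 1/(2100 + 624/337) = 1/(708324/337) = 337/708324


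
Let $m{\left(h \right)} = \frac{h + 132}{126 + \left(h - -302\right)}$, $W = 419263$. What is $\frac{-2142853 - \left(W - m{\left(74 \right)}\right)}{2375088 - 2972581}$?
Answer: $\frac{643091013}{149970743} \approx 4.2881$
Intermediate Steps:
$m{\left(h \right)} = \frac{132 + h}{428 + h}$ ($m{\left(h \right)} = \frac{132 + h}{126 + \left(h + 302\right)} = \frac{132 + h}{126 + \left(302 + h\right)} = \frac{132 + h}{428 + h}$)
$\frac{-2142853 - \left(W - m{\left(74 \right)}\right)}{2375088 - 2972581} = \frac{-2142853 - \left(419263 - \frac{132 + 74}{428 + 74}\right)}{2375088 - 2972581} = \frac{-2142853 - \left(419263 - \frac{1}{502} \cdot 206\right)}{-597493} = \left(-2142853 + \left(\frac{1}{502} \cdot 206 - 419263\right)\right) \left(- \frac{1}{597493}\right) = \left(-2142853 + \left(\frac{103}{251} - 419263\right)\right) \left(- \frac{1}{597493}\right) = \left(-2142853 - \frac{105234910}{251}\right) \left(- \frac{1}{597493}\right) = \left(- \frac{643091013}{251}\right) \left(- \frac{1}{597493}\right) = \frac{643091013}{149970743}$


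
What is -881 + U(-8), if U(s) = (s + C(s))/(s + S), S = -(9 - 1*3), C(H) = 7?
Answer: -12333/14 ≈ -880.93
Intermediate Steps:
S = -6 (S = -(9 - 3) = -1*6 = -6)
U(s) = (7 + s)/(-6 + s) (U(s) = (s + 7)/(s - 6) = (7 + s)/(-6 + s))
-881 + U(-8) = -881 + (7 - 8)/(-6 - 8) = -881 - 1/(-14) = -881 - 1/14*(-1) = -881 + 1/14 = -12333/14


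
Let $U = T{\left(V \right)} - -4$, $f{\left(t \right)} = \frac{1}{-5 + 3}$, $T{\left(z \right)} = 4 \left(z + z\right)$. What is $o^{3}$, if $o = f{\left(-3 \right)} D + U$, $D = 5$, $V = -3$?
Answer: $- \frac{91125}{8} \approx -11391.0$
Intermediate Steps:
$T{\left(z \right)} = 8 z$ ($T{\left(z \right)} = 4 \cdot 2 z = 8 z$)
$f{\left(t \right)} = - \frac{1}{2}$ ($f{\left(t \right)} = \frac{1}{-2} = - \frac{1}{2}$)
$U = -20$ ($U = 8 \left(-3\right) - -4 = -24 + 4 = -20$)
$o = - \frac{45}{2}$ ($o = \left(- \frac{1}{2}\right) 5 - 20 = - \frac{5}{2} - 20 = - \frac{45}{2} \approx -22.5$)
$o^{3} = \left(- \frac{45}{2}\right)^{3} = - \frac{91125}{8}$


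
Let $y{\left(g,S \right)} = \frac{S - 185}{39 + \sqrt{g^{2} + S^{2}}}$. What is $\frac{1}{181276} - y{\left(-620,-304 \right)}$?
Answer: $- \frac{3456639301}{86159576420} + \frac{1956 \sqrt{29801}}{475295} \approx 0.67031$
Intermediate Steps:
$y{\left(g,S \right)} = \frac{-185 + S}{39 + \sqrt{S^{2} + g^{2}}}$
$\frac{1}{181276} - y{\left(-620,-304 \right)} = \frac{1}{181276} - \frac{-185 - 304}{39 + \sqrt{\left(-304\right)^{2} + \left(-620\right)^{2}}} = \frac{1}{181276} - \frac{1}{39 + \sqrt{92416 + 384400}} \left(-489\right) = \frac{1}{181276} - \frac{1}{39 + \sqrt{476816}} \left(-489\right) = \frac{1}{181276} - \frac{1}{39 + 4 \sqrt{29801}} \left(-489\right) = \frac{1}{181276} - - \frac{489}{39 + 4 \sqrt{29801}} = \frac{1}{181276} + \frac{489}{39 + 4 \sqrt{29801}}$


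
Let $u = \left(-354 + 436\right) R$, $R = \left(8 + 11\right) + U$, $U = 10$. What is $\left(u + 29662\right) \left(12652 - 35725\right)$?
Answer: $-739258920$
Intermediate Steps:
$R = 29$ ($R = \left(8 + 11\right) + 10 = 19 + 10 = 29$)
$u = 2378$ ($u = \left(-354 + 436\right) 29 = 82 \cdot 29 = 2378$)
$\left(u + 29662\right) \left(12652 - 35725\right) = \left(2378 + 29662\right) \left(12652 - 35725\right) = 32040 \left(-23073\right) = -739258920$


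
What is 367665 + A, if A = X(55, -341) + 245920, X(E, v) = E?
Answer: 613640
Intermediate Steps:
A = 245975 (A = 55 + 245920 = 245975)
367665 + A = 367665 + 245975 = 613640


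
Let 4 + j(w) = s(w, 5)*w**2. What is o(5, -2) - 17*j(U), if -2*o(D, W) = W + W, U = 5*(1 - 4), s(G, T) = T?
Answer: -19055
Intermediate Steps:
U = -15 (U = 5*(-3) = -15)
o(D, W) = -W (o(D, W) = -(W + W)/2 = -W)
j(w) = -4 + 5*w**2
o(5, -2) - 17*j(U) = -1*(-2) - 17*(-4 + 5*(-15)**2) = 2 - 17*(-4 + 5*225) = 2 - 17*(-4 + 1125) = 2 - 17*1121 = 2 - 19057 = -19055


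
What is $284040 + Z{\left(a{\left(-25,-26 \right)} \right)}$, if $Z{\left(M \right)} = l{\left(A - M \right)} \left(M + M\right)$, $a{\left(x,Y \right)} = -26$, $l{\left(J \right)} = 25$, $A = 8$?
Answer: $282740$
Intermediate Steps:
$Z{\left(M \right)} = 50 M$ ($Z{\left(M \right)} = 25 \left(M + M\right) = 25 \cdot 2 M = 50 M$)
$284040 + Z{\left(a{\left(-25,-26 \right)} \right)} = 284040 + 50 \left(-26\right) = 284040 - 1300 = 282740$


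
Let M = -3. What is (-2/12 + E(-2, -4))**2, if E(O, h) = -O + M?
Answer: 49/36 ≈ 1.3611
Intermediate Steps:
E(O, h) = -3 - O (E(O, h) = -O - 3 = -3 - O)
(-2/12 + E(-2, -4))**2 = (-2/12 + (-3 - 1*(-2)))**2 = (-2*1/12 + (-3 + 2))**2 = (-1/6 - 1)**2 = (-7/6)**2 = 49/36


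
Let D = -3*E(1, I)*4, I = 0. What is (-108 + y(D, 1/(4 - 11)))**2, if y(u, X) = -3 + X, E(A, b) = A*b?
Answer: 605284/49 ≈ 12353.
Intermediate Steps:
D = 0 (D = -3*0*4 = 0*4 = 0)
(-108 + y(D, 1/(4 - 11)))**2 = (-108 + (-3 + 1/(4 - 11)))**2 = (-108 + (-3 + 1/(-7)))**2 = (-108 + (-3 - 1/7))**2 = (-108 - 22/7)**2 = (-778/7)**2 = 605284/49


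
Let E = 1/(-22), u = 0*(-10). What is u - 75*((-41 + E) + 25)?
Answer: 26475/22 ≈ 1203.4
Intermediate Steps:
u = 0
E = -1/22 ≈ -0.045455
u - 75*((-41 + E) + 25) = 0 - 75*((-41 - 1/22) + 25) = 0 - 75*(-903/22 + 25) = 0 - 75*(-353/22) = 0 + 26475/22 = 26475/22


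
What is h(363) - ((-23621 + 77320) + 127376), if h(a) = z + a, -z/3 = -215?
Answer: -180067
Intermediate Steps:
z = 645 (z = -3*(-215) = 645)
h(a) = 645 + a
h(363) - ((-23621 + 77320) + 127376) = (645 + 363) - ((-23621 + 77320) + 127376) = 1008 - (53699 + 127376) = 1008 - 1*181075 = 1008 - 181075 = -180067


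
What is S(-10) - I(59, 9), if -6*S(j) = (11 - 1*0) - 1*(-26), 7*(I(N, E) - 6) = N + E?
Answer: -919/42 ≈ -21.881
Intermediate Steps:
I(N, E) = 6 + E/7 + N/7 (I(N, E) = 6 + (N + E)/7 = 6 + (E + N)/7 = 6 + (E/7 + N/7) = 6 + E/7 + N/7)
S(j) = -37/6 (S(j) = -((11 - 1*0) - 1*(-26))/6 = -((11 + 0) + 26)/6 = -(11 + 26)/6 = -⅙*37 = -37/6)
S(-10) - I(59, 9) = -37/6 - (6 + (⅐)*9 + (⅐)*59) = -37/6 - (6 + 9/7 + 59/7) = -37/6 - 1*110/7 = -37/6 - 110/7 = -919/42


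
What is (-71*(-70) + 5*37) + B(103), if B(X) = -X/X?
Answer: 5154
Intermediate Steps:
B(X) = -1 (B(X) = -1*1 = -1)
(-71*(-70) + 5*37) + B(103) = (-71*(-70) + 5*37) - 1 = (4970 + 185) - 1 = 5155 - 1 = 5154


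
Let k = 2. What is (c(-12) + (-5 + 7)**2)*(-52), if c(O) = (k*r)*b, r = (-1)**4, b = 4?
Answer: -624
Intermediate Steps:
r = 1
c(O) = 8 (c(O) = (2*1)*4 = 2*4 = 8)
(c(-12) + (-5 + 7)**2)*(-52) = (8 + (-5 + 7)**2)*(-52) = (8 + 2**2)*(-52) = (8 + 4)*(-52) = 12*(-52) = -624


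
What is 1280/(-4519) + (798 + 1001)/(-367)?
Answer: -8599441/1658473 ≈ -5.1852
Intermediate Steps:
1280/(-4519) + (798 + 1001)/(-367) = 1280*(-1/4519) + 1799*(-1/367) = -1280/4519 - 1799/367 = -8599441/1658473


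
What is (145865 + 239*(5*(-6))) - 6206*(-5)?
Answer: 169725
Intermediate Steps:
(145865 + 239*(5*(-6))) - 6206*(-5) = (145865 + 239*(-30)) + 31030 = (145865 - 7170) + 31030 = 138695 + 31030 = 169725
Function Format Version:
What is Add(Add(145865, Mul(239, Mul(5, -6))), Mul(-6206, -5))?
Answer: 169725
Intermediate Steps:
Add(Add(145865, Mul(239, Mul(5, -6))), Mul(-6206, -5)) = Add(Add(145865, Mul(239, -30)), 31030) = Add(Add(145865, -7170), 31030) = Add(138695, 31030) = 169725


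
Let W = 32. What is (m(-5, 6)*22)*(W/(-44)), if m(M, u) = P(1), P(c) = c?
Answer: -16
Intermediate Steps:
m(M, u) = 1
(m(-5, 6)*22)*(W/(-44)) = (1*22)*(32/(-44)) = 22*(32*(-1/44)) = 22*(-8/11) = -16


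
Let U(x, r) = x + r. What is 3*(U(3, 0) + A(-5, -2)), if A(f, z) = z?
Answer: 3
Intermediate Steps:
U(x, r) = r + x
3*(U(3, 0) + A(-5, -2)) = 3*((0 + 3) - 2) = 3*(3 - 2) = 3*1 = 3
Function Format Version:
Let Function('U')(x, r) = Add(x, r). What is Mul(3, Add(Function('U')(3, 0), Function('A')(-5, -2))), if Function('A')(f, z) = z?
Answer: 3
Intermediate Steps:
Function('U')(x, r) = Add(r, x)
Mul(3, Add(Function('U')(3, 0), Function('A')(-5, -2))) = Mul(3, Add(Add(0, 3), -2)) = Mul(3, Add(3, -2)) = Mul(3, 1) = 3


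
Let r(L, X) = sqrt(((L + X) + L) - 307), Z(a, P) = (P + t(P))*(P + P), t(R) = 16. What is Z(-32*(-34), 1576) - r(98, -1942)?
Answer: 5017984 - I*sqrt(2053) ≈ 5.018e+6 - 45.31*I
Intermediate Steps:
Z(a, P) = 2*P*(16 + P) (Z(a, P) = (P + 16)*(P + P) = (16 + P)*(2*P) = 2*P*(16 + P))
r(L, X) = sqrt(-307 + X + 2*L) (r(L, X) = sqrt((X + 2*L) - 307) = sqrt(-307 + X + 2*L))
Z(-32*(-34), 1576) - r(98, -1942) = 2*1576*(16 + 1576) - sqrt(-307 - 1942 + 2*98) = 2*1576*1592 - sqrt(-307 - 1942 + 196) = 5017984 - sqrt(-2053) = 5017984 - I*sqrt(2053)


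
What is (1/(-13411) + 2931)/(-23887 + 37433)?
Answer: 19653820/90832703 ≈ 0.21637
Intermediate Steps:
(1/(-13411) + 2931)/(-23887 + 37433) = (-1/13411 + 2931)/13546 = (39307640/13411)*(1/13546) = 19653820/90832703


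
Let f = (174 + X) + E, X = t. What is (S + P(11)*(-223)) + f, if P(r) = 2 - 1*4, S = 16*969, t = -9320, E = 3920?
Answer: 10724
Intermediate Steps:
S = 15504
X = -9320
P(r) = -2 (P(r) = 2 - 4 = -2)
f = -5226 (f = (174 - 9320) + 3920 = -9146 + 3920 = -5226)
(S + P(11)*(-223)) + f = (15504 - 2*(-223)) - 5226 = (15504 + 446) - 5226 = 15950 - 5226 = 10724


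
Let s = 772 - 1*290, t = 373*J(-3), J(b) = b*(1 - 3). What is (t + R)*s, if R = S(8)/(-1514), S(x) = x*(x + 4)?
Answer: 816564876/757 ≈ 1.0787e+6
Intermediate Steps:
J(b) = -2*b (J(b) = b*(-2) = -2*b)
t = 2238 (t = 373*(-2*(-3)) = 373*6 = 2238)
S(x) = x*(4 + x)
s = 482 (s = 772 - 290 = 482)
R = -48/757 (R = (8*(4 + 8))/(-1514) = (8*12)*(-1/1514) = 96*(-1/1514) = -48/757 ≈ -0.063408)
(t + R)*s = (2238 - 48/757)*482 = (1694118/757)*482 = 816564876/757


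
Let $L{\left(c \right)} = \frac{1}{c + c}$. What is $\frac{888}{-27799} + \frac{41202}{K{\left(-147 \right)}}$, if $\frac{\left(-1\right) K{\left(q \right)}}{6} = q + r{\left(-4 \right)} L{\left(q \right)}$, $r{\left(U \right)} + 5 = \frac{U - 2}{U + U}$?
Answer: $\frac{224339886768}{4805196145} \approx 46.687$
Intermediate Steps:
$L{\left(c \right)} = \frac{1}{2 c}$
$r{\left(U \right)} = -5 + \frac{-2 + U}{2 U}$ ($r{\left(U \right)} = -5 + \frac{U - 2}{U + U} = -5 + \frac{-2 + U}{2 U}$)
$K{\left(q \right)} = - 6 q + \frac{51}{4 q}$ ($K{\left(q \right)} = - 6 \left(q + \left(- \frac{9}{2} - \frac{1}{-4}\right) \frac{1}{2 q}\right) = - 6 \left(q + \left(- \frac{9}{2} - - \frac{1}{4}\right) \frac{1}{2 q}\right) = - 6 \left(q + \left(- \frac{9}{2} + \frac{1}{4}\right) \frac{1}{2 q}\right) = - 6 \left(q - \frac{17 \frac{1}{2 q}}{4}\right) = - 6 \left(q - \frac{17}{8 q}\right) = - 6 q + \frac{51}{4 q}$)
$\frac{888}{-27799} + \frac{41202}{K{\left(-147 \right)}} = \frac{888}{-27799} + \frac{41202}{\left(-6\right) \left(-147\right) + \frac{51}{4 \left(-147\right)}} = 888 \left(- \frac{1}{27799}\right) + \frac{41202}{882 + \frac{51}{4} \left(- \frac{1}{147}\right)} = - \frac{888}{27799} + \frac{41202}{882 - \frac{17}{196}} = - \frac{888}{27799} + \frac{41202}{\frac{172855}{196}} = - \frac{888}{27799} + 41202 \cdot \frac{196}{172855} = - \frac{888}{27799} + \frac{8075592}{172855} = \frac{224339886768}{4805196145}$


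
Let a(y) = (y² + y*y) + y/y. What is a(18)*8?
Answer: 5192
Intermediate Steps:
a(y) = 1 + 2*y² (a(y) = (y² + y²) + 1 = 2*y² + 1 = 1 + 2*y²)
a(18)*8 = (1 + 2*18²)*8 = (1 + 2*324)*8 = (1 + 648)*8 = 649*8 = 5192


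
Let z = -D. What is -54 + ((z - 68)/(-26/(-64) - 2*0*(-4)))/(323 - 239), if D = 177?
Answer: -2386/39 ≈ -61.180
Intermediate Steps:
z = -177 (z = -1*177 = -177)
-54 + ((z - 68)/(-26/(-64) - 2*0*(-4)))/(323 - 239) = -54 + ((-177 - 68)/(-26/(-64) - 2*0*(-4)))/(323 - 239) = -54 + (-245/(-26*(-1/64) + 0*(-4)))/84 = -54 + (-245/(13/32 + 0))/84 = -54 + (-245/13/32)/84 = -54 + (-245*32/13)/84 = -54 + (1/84)*(-7840/13) = -54 - 280/39 = -2386/39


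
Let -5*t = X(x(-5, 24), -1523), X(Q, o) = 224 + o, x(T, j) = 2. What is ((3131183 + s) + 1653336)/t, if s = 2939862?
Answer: 38621905/1299 ≈ 29732.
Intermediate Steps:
t = 1299/5 (t = -(224 - 1523)/5 = -⅕*(-1299) = 1299/5 ≈ 259.80)
((3131183 + s) + 1653336)/t = ((3131183 + 2939862) + 1653336)/(1299/5) = (6071045 + 1653336)*(5/1299) = 7724381*(5/1299) = 38621905/1299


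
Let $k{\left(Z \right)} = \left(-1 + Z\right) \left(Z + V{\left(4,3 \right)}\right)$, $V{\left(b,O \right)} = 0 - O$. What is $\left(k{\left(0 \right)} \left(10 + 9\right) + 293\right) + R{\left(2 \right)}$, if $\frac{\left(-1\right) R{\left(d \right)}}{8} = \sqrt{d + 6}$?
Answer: $350 - 16 \sqrt{2} \approx 327.37$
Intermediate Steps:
$R{\left(d \right)} = - 8 \sqrt{6 + d}$ ($R{\left(d \right)} = - 8 \sqrt{d + 6} = - 8 \sqrt{6 + d}$)
$V{\left(b,O \right)} = - O$
$k{\left(Z \right)} = \left(-1 + Z\right) \left(-3 + Z\right)$ ($k{\left(Z \right)} = \left(-1 + Z\right) \left(Z - 3\right) = \left(-1 + Z\right) \left(-3 + Z\right)$)
$\left(k{\left(0 \right)} \left(10 + 9\right) + 293\right) + R{\left(2 \right)} = \left(\left(3 + 0^{2} - 0\right) \left(10 + 9\right) + 293\right) - 8 \sqrt{6 + 2} = \left(\left(3 + 0 + 0\right) 19 + 293\right) - 8 \sqrt{8} = \left(3 \cdot 19 + 293\right) - 8 \cdot 2 \sqrt{2} = \left(57 + 293\right) - 16 \sqrt{2} = 350 - 16 \sqrt{2}$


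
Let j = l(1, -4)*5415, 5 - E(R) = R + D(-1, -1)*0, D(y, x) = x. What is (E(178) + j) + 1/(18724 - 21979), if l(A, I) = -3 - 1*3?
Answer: -106318066/3255 ≈ -32663.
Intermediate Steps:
l(A, I) = -6 (l(A, I) = -3 - 3 = -6)
E(R) = 5 - R (E(R) = 5 - (R - 1*0) = 5 - (R + 0) = 5 - R)
j = -32490 (j = -6*5415 = -32490)
(E(178) + j) + 1/(18724 - 21979) = ((5 - 1*178) - 32490) + 1/(18724 - 21979) = ((5 - 178) - 32490) + 1/(-3255) = (-173 - 32490) - 1/3255 = -32663 - 1/3255 = -106318066/3255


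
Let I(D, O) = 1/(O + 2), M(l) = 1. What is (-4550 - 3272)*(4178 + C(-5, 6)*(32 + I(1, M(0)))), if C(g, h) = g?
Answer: -94247278/3 ≈ -3.1416e+7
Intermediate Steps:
I(D, O) = 1/(2 + O)
(-4550 - 3272)*(4178 + C(-5, 6)*(32 + I(1, M(0)))) = (-4550 - 3272)*(4178 - 5*(32 + 1/(2 + 1))) = -7822*(4178 - 5*(32 + 1/3)) = -7822*(4178 - 5*(32 + ⅓)) = -7822*(4178 - 5*97/3) = -7822*(4178 - 485/3) = -7822*12049/3 = -94247278/3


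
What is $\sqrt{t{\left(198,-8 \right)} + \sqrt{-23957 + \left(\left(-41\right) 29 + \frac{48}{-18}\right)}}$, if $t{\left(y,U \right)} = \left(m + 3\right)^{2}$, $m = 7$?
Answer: $\frac{\sqrt{900 + 3 i \sqrt{226338}}}{3} \approx 11.989 + 6.6136 i$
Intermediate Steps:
$t{\left(y,U \right)} = 100$ ($t{\left(y,U \right)} = \left(7 + 3\right)^{2} = 10^{2} = 100$)
$\sqrt{t{\left(198,-8 \right)} + \sqrt{-23957 + \left(\left(-41\right) 29 + \frac{48}{-18}\right)}} = \sqrt{100 + \sqrt{-23957 + \left(\left(-41\right) 29 + \frac{48}{-18}\right)}} = \sqrt{100 + \sqrt{-23957 + \left(-1189 + 48 \left(- \frac{1}{18}\right)\right)}} = \sqrt{100 + \sqrt{-23957 - \frac{3575}{3}}} = \sqrt{100 + \sqrt{- \frac{75446}{3}}} = \sqrt{100 + \frac{i \sqrt{226338}}{3}}$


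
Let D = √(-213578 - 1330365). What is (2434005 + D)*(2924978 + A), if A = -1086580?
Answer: 4474669923990 + 1838398*I*√1543943 ≈ 4.4747e+12 + 2.2843e+9*I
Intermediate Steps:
D = I*√1543943 (D = √(-1543943) = I*√1543943 ≈ 1242.6*I)
(2434005 + D)*(2924978 + A) = (2434005 + I*√1543943)*(2924978 - 1086580) = (2434005 + I*√1543943)*1838398 = 4474669923990 + 1838398*I*√1543943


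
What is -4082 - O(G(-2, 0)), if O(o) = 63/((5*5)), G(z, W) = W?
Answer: -102113/25 ≈ -4084.5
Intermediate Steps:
O(o) = 63/25
-4082 - O(G(-2, 0)) = -4082 - 1*63/25 = -4082 - 63/25 = -102113/25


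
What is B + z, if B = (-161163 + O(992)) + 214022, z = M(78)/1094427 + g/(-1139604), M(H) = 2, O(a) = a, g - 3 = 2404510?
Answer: 22387018845570955/415737795636 ≈ 53849.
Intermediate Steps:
g = 2404513 (g = 3 + 2404510 = 2404513)
z = -877187223281/415737795636 (z = 2/1094427 + 2404513/(-1139604) = 2*(1/1094427) + 2404513*(-1/1139604) = 2/1094427 - 2404513/1139604 = -877187223281/415737795636 ≈ -2.1100)
B = 53851 (B = (-161163 + 992) + 214022 = -160171 + 214022 = 53851)
B + z = 53851 - 877187223281/415737795636 = 22387018845570955/415737795636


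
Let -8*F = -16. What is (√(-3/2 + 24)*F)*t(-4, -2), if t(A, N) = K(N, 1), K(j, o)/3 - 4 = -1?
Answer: 27*√10 ≈ 85.381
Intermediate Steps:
F = 2 (F = -⅛*(-16) = 2)
K(j, o) = 9 (K(j, o) = 12 + 3*(-1) = 12 - 3 = 9)
t(A, N) = 9
(√(-3/2 + 24)*F)*t(-4, -2) = (√(-3/2 + 24)*2)*9 = (√(45/2)*2)*9 = ((3*√10/2)*2)*9 = (3*√10)*9 = 27*√10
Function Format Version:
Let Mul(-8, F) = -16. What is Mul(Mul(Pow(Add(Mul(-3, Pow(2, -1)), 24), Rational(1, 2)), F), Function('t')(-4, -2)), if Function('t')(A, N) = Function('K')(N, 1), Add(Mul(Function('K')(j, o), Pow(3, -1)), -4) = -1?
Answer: Mul(27, Pow(10, Rational(1, 2))) ≈ 85.381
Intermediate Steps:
F = 2 (F = Mul(Rational(-1, 8), -16) = 2)
Function('K')(j, o) = 9 (Function('K')(j, o) = Add(12, Mul(3, -1)) = Add(12, -3) = 9)
Function('t')(A, N) = 9
Mul(Mul(Pow(Add(Mul(-3, Pow(2, -1)), 24), Rational(1, 2)), F), Function('t')(-4, -2)) = Mul(Mul(Pow(Add(Mul(-3, Pow(2, -1)), 24), Rational(1, 2)), 2), 9) = Mul(Mul(Pow(Add(Mul(-3, Rational(1, 2)), 24), Rational(1, 2)), 2), 9) = Mul(Mul(Pow(Add(Rational(-3, 2), 24), Rational(1, 2)), 2), 9) = Mul(Mul(Pow(Rational(45, 2), Rational(1, 2)), 2), 9) = Mul(Mul(Mul(Rational(3, 2), Pow(10, Rational(1, 2))), 2), 9) = Mul(Mul(3, Pow(10, Rational(1, 2))), 9) = Mul(27, Pow(10, Rational(1, 2)))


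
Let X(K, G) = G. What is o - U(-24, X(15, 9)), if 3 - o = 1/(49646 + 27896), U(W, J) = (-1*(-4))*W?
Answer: 7676657/77542 ≈ 99.000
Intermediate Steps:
U(W, J) = 4*W
o = 232625/77542 (o = 3 - 1/(49646 + 27896) = 3 - 1/77542 = 232625/77542 ≈ 3.0000)
o - U(-24, X(15, 9)) = 232625/77542 - 4*(-24) = 232625/77542 - 1*(-96) = 232625/77542 + 96 = 7676657/77542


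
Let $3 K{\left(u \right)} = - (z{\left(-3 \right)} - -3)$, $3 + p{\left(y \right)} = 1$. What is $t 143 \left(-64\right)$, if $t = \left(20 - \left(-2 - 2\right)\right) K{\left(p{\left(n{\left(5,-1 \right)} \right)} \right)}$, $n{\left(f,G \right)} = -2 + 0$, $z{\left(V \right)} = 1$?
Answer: $292864$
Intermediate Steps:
$n{\left(f,G \right)} = -2$
$p{\left(y \right)} = -2$ ($p{\left(y \right)} = -3 + 1 = -2$)
$K{\left(u \right)} = - \frac{4}{3}$ ($K{\left(u \right)} = \frac{\left(-1\right) \left(1 - -3\right)}{3} = \frac{\left(-1\right) \left(1 + 3\right)}{3} = \frac{\left(-1\right) 4}{3} = \frac{1}{3} \left(-4\right) = - \frac{4}{3}$)
$t = -32$ ($t = \left(20 - \left(-2 - 2\right)\right) \left(- \frac{4}{3}\right) = \left(20 - -4\right) \left(- \frac{4}{3}\right) = \left(20 + 4\right) \left(- \frac{4}{3}\right) = 24 \left(- \frac{4}{3}\right) = -32$)
$t 143 \left(-64\right) = \left(-32\right) 143 \left(-64\right) = \left(-4576\right) \left(-64\right) = 292864$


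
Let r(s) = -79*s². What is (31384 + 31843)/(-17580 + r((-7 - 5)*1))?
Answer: -63227/28956 ≈ -2.1836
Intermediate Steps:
(31384 + 31843)/(-17580 + r((-7 - 5)*1)) = (31384 + 31843)/(-17580 - 79*(-7 - 5)²) = 63227/(-17580 - 79*(-12*1)²) = 63227/(-17580 - 79*(-12)²) = 63227/(-17580 - 79*144) = 63227/(-17580 - 11376) = 63227/(-28956) = 63227*(-1/28956) = -63227/28956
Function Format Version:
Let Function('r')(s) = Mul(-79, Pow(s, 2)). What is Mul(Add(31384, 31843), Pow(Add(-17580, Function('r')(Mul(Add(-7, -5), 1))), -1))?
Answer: Rational(-63227, 28956) ≈ -2.1836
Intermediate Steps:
Mul(Add(31384, 31843), Pow(Add(-17580, Function('r')(Mul(Add(-7, -5), 1))), -1)) = Mul(Add(31384, 31843), Pow(Add(-17580, Mul(-79, Pow(Mul(Add(-7, -5), 1), 2))), -1)) = Mul(63227, Pow(Add(-17580, Mul(-79, Pow(Mul(-12, 1), 2))), -1)) = Mul(63227, Pow(Add(-17580, Mul(-79, Pow(-12, 2))), -1)) = Mul(63227, Pow(Add(-17580, Mul(-79, 144)), -1)) = Mul(63227, Pow(Add(-17580, -11376), -1)) = Mul(63227, Pow(-28956, -1)) = Mul(63227, Rational(-1, 28956)) = Rational(-63227, 28956)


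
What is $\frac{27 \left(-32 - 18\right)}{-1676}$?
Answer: $\frac{675}{838} \approx 0.80549$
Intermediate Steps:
$\frac{27 \left(-32 - 18\right)}{-1676} = 27 \left(-50\right) \left(- \frac{1}{1676}\right) = \left(-1350\right) \left(- \frac{1}{1676}\right) = \frac{675}{838}$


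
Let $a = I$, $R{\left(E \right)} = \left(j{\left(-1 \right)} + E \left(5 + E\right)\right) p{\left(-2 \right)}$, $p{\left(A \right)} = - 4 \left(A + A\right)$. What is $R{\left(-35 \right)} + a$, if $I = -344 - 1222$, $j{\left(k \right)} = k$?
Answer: $15218$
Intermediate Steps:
$I = -1566$ ($I = -344 - 1222 = -1566$)
$p{\left(A \right)} = - 8 A$ ($p{\left(A \right)} = - 4 \cdot 2 A = - 8 A$)
$R{\left(E \right)} = -16 + 16 E \left(5 + E\right)$ ($R{\left(E \right)} = \left(-1 + E \left(5 + E\right)\right) \left(\left(-8\right) \left(-2\right)\right) = \left(-1 + E \left(5 + E\right)\right) 16 = -16 + 16 E \left(5 + E\right)$)
$a = -1566$
$R{\left(-35 \right)} + a = \left(-16 + 16 \left(-35\right)^{2} + 80 \left(-35\right)\right) - 1566 = \left(-16 + 16 \cdot 1225 - 2800\right) - 1566 = \left(-16 + 19600 - 2800\right) - 1566 = 16784 - 1566 = 15218$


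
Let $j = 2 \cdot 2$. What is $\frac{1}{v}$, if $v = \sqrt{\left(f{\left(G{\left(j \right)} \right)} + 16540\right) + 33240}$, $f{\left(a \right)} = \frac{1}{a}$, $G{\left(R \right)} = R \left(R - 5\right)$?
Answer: $\frac{2 \sqrt{199119}}{199119} \approx 0.004482$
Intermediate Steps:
$j = 4$
$G{\left(R \right)} = R \left(-5 + R\right)$
$v = \frac{\sqrt{199119}}{2}$ ($v = \sqrt{\left(\frac{1}{4 \left(-5 + 4\right)} + 16540\right) + 33240} = \sqrt{\left(\frac{1}{4 \left(-1\right)} + 16540\right) + 33240} = \sqrt{\left(\frac{1}{-4} + 16540\right) + 33240} = \sqrt{\left(- \frac{1}{4} + 16540\right) + 33240} = \sqrt{\frac{66159}{4} + 33240} = \sqrt{\frac{199119}{4}} = \frac{\sqrt{199119}}{2} \approx 223.11$)
$\frac{1}{v} = \frac{1}{\frac{1}{2} \sqrt{199119}} = \frac{2 \sqrt{199119}}{199119}$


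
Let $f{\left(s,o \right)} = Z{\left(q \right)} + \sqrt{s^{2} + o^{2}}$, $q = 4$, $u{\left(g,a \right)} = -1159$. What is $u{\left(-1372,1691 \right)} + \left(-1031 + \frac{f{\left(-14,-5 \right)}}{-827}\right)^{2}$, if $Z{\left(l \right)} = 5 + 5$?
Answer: $\frac{726214233119}{683929} + \frac{1705294 \sqrt{221}}{683929} \approx 1.0619 \cdot 10^{6}$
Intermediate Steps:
$Z{\left(l \right)} = 10$
$f{\left(s,o \right)} = 10 + \sqrt{o^{2} + s^{2}}$ ($f{\left(s,o \right)} = 10 + \sqrt{s^{2} + o^{2}} = 10 + \sqrt{o^{2} + s^{2}}$)
$u{\left(-1372,1691 \right)} + \left(-1031 + \frac{f{\left(-14,-5 \right)}}{-827}\right)^{2} = -1159 + \left(-1031 + \frac{10 + \sqrt{\left(-5\right)^{2} + \left(-14\right)^{2}}}{-827}\right)^{2} = -1159 + \left(-1031 + \left(10 + \sqrt{25 + 196}\right) \left(- \frac{1}{827}\right)\right)^{2} = -1159 + \left(-1031 + \left(10 + \sqrt{221}\right) \left(- \frac{1}{827}\right)\right)^{2} = -1159 + \left(-1031 - \left(\frac{10}{827} + \frac{\sqrt{221}}{827}\right)\right)^{2} = -1159 + \left(- \frac{852647}{827} - \frac{\sqrt{221}}{827}\right)^{2}$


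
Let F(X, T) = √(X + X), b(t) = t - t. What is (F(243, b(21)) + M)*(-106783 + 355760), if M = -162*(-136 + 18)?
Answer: 4759444332 + 2240793*√6 ≈ 4.7649e+9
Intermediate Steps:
b(t) = 0
F(X, T) = √2*√X (F(X, T) = √(2*X) = √2*√X)
M = 19116 (M = -162*(-118) = 19116)
(F(243, b(21)) + M)*(-106783 + 355760) = (√2*√243 + 19116)*(-106783 + 355760) = (√2*(9*√3) + 19116)*248977 = (9*√6 + 19116)*248977 = (19116 + 9*√6)*248977 = 4759444332 + 2240793*√6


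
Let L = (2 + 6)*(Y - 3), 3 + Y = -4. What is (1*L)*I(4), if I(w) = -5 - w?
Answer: 720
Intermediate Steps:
Y = -7 (Y = -3 - 4 = -7)
L = -80 (L = (2 + 6)*(-7 - 3) = 8*(-10) = -80)
(1*L)*I(4) = (1*(-80))*(-5 - 1*4) = -80*(-5 - 4) = -80*(-9) = 720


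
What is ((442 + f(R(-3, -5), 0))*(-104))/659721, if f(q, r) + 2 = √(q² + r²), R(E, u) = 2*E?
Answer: -46384/659721 ≈ -0.070308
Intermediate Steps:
f(q, r) = -2 + √(q² + r²)
((442 + f(R(-3, -5), 0))*(-104))/659721 = ((442 + (-2 + √((2*(-3))² + 0²)))*(-104))/659721 = ((442 + (-2 + √((-6)² + 0)))*(-104))*(1/659721) = ((442 + (-2 + √(36 + 0)))*(-104))*(1/659721) = ((442 + (-2 + √36))*(-104))*(1/659721) = ((442 + (-2 + 6))*(-104))*(1/659721) = ((442 + 4)*(-104))*(1/659721) = (446*(-104))*(1/659721) = -46384*1/659721 = -46384/659721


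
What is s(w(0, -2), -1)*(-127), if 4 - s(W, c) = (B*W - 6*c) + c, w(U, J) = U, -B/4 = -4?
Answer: 127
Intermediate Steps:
B = 16 (B = -4*(-4) = 16)
s(W, c) = 4 - 16*W + 5*c (s(W, c) = 4 - ((16*W - 6*c) + c) = 4 - ((-6*c + 16*W) + c) = 4 - (-5*c + 16*W) = 4 + (-16*W + 5*c) = 4 - 16*W + 5*c)
s(w(0, -2), -1)*(-127) = (4 - 16*0 + 5*(-1))*(-127) = (4 + 0 - 5)*(-127) = -1*(-127) = 127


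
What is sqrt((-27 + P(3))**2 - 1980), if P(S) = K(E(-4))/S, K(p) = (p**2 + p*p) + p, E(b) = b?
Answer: I*sqrt(15011)/3 ≈ 40.84*I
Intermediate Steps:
K(p) = p + 2*p**2 (K(p) = (p**2 + p**2) + p = 2*p**2 + p = p + 2*p**2)
P(S) = 28/S (P(S) = (-4*(1 + 2*(-4)))/S = (-4*(1 - 8))/S = (-4*(-7))/S = 28/S)
sqrt((-27 + P(3))**2 - 1980) = sqrt((-27 + 28/3)**2 - 1980) = sqrt((-53/3)**2 - 1980) = sqrt(2809/9 - 1980) = sqrt(-15011/9) = I*sqrt(15011)/3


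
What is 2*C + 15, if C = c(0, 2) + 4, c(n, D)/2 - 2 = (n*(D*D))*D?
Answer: 31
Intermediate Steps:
c(n, D) = 4 + 2*n*D**3 (c(n, D) = 4 + 2*((n*(D*D))*D) = 4 + 2*((n*D**2)*D) = 4 + 2*(n*D**3) = 4 + 2*n*D**3)
C = 8 (C = (4 + 2*0*2**3) + 4 = (4 + 2*0*8) + 4 = (4 + 0) + 4 = 4 + 4 = 8)
2*C + 15 = 2*8 + 15 = 16 + 15 = 31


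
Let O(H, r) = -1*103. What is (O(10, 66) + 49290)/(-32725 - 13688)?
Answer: -49187/46413 ≈ -1.0598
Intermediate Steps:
O(H, r) = -103
(O(10, 66) + 49290)/(-32725 - 13688) = (-103 + 49290)/(-32725 - 13688) = 49187/(-46413) = 49187*(-1/46413) = -49187/46413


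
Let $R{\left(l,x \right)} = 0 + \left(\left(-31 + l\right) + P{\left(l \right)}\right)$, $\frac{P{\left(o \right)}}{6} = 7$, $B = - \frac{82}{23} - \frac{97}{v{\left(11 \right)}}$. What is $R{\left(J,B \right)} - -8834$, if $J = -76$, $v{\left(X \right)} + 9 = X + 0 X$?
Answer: $8769$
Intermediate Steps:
$v{\left(X \right)} = -9 + X$ ($v{\left(X \right)} = -9 + \left(X + 0 X\right) = -9 + \left(X + 0\right) = -9 + X$)
$B = - \frac{2395}{46}$ ($B = - \frac{82}{23} - \frac{97}{-9 + 11} = \left(-82\right) \frac{1}{23} - \frac{97}{2} = - \frac{82}{23} - \frac{97}{2} = - \frac{2395}{46} \approx -52.065$)
$P{\left(o \right)} = 42$ ($P{\left(o \right)} = 6 \cdot 7 = 42$)
$R{\left(l,x \right)} = 11 + l$ ($R{\left(l,x \right)} = 0 + \left(\left(-31 + l\right) + 42\right) = 0 + \left(11 + l\right) = 11 + l$)
$R{\left(J,B \right)} - -8834 = \left(11 - 76\right) - -8834 = -65 + 8834 = 8769$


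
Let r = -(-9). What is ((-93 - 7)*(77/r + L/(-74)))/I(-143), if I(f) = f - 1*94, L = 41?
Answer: 266450/78921 ≈ 3.3762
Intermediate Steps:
I(f) = -94 + f (I(f) = f - 94 = -94 + f)
r = 9 (r = -9*(-1) = 9)
((-93 - 7)*(77/r + L/(-74)))/I(-143) = ((-93 - 7)*(77/9 + 41/(-74)))/(-94 - 143) = -100*(77*(⅑) + 41*(-1/74))/(-237) = -100*(77/9 - 41/74)*(-1/237) = -100*5329/666*(-1/237) = -266450/333*(-1/237) = 266450/78921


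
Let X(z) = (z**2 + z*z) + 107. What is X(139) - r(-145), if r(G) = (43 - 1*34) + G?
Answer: 38885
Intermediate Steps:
r(G) = 9 + G (r(G) = (43 - 34) + G = 9 + G)
X(z) = 107 + 2*z**2 (X(z) = (z**2 + z**2) + 107 = 2*z**2 + 107 = 107 + 2*z**2)
X(139) - r(-145) = (107 + 2*139**2) - (9 - 145) = (107 + 2*19321) - 1*(-136) = (107 + 38642) + 136 = 38749 + 136 = 38885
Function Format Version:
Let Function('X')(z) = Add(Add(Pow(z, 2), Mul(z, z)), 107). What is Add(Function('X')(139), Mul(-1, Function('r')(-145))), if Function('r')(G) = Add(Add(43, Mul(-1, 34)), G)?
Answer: 38885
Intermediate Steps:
Function('r')(G) = Add(9, G) (Function('r')(G) = Add(Add(43, -34), G) = Add(9, G))
Function('X')(z) = Add(107, Mul(2, Pow(z, 2))) (Function('X')(z) = Add(Add(Pow(z, 2), Pow(z, 2)), 107) = Add(Mul(2, Pow(z, 2)), 107) = Add(107, Mul(2, Pow(z, 2))))
Add(Function('X')(139), Mul(-1, Function('r')(-145))) = Add(Add(107, Mul(2, Pow(139, 2))), Mul(-1, Add(9, -145))) = Add(Add(107, Mul(2, 19321)), Mul(-1, -136)) = Add(Add(107, 38642), 136) = Add(38749, 136) = 38885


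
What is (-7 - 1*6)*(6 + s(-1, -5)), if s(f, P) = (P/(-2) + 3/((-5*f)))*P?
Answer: 247/2 ≈ 123.50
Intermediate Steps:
s(f, P) = P*(-3/(5*f) - P/2) (s(f, P) = (P*(-1/2) + 3*(-1/(5*f)))*P = (-P/2 - 3/(5*f))*P = (-3/(5*f) - P/2)*P = P*(-3/(5*f) - P/2))
(-7 - 1*6)*(6 + s(-1, -5)) = (-7 - 1*6)*(6 - 1/10*(-5)*(6 + 5*(-5)*(-1))/(-1)) = (-7 - 6)*(6 - 1/10*(-5)*(-1)*(6 + 25)) = -13*(6 - 1/10*(-5)*(-1)*31) = -13*(6 - 31/2) = -13*(-19/2) = 247/2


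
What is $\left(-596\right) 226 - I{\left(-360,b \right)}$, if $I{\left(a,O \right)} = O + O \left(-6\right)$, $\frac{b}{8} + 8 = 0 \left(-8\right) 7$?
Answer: $-135016$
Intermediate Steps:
$b = -64$ ($b = -64 + 8 \cdot 0 \left(-8\right) 7 = -64 + 8 \cdot 0 \cdot 7 = -64 + 8 \cdot 0 = -64 + 0 = -64$)
$I{\left(a,O \right)} = - 5 O$ ($I{\left(a,O \right)} = O - 6 O = - 5 O$)
$\left(-596\right) 226 - I{\left(-360,b \right)} = \left(-596\right) 226 - \left(-5\right) \left(-64\right) = -134696 - 320 = -135016$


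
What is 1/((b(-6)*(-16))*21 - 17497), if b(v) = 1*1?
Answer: -1/17833 ≈ -5.6076e-5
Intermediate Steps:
b(v) = 1
1/((b(-6)*(-16))*21 - 17497) = 1/((1*(-16))*21 - 17497) = 1/(-16*21 - 17497) = 1/(-336 - 17497) = 1/(-17833) = -1/17833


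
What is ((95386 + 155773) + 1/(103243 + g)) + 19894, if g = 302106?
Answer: 109871062498/405349 ≈ 2.7105e+5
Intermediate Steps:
((95386 + 155773) + 1/(103243 + g)) + 19894 = ((95386 + 155773) + 1/(103243 + 302106)) + 19894 = (251159 + 1/405349) + 19894 = 101807049492/405349 + 19894 = 109871062498/405349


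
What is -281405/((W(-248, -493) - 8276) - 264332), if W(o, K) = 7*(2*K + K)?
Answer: 281405/282961 ≈ 0.99450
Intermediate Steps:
W(o, K) = 21*K (W(o, K) = 7*(3*K) = 21*K)
-281405/((W(-248, -493) - 8276) - 264332) = -281405/((21*(-493) - 8276) - 264332) = -281405/((-10353 - 8276) - 264332) = -281405/(-18629 - 264332) = -281405/(-282961) = -281405*(-1/282961) = 281405/282961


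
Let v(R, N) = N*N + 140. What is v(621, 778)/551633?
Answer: 605424/551633 ≈ 1.0975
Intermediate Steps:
v(R, N) = 140 + N² (v(R, N) = N² + 140 = 140 + N²)
v(621, 778)/551633 = (140 + 778²)/551633 = (140 + 605284)*(1/551633) = 605424*(1/551633) = 605424/551633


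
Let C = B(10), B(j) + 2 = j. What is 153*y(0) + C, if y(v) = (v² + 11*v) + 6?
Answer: 926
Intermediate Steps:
B(j) = -2 + j
y(v) = 6 + v² + 11*v
C = 8 (C = -2 + 10 = 8)
153*y(0) + C = 153*(6 + 0² + 11*0) + 8 = 153*(6 + 0 + 0) + 8 = 153*6 + 8 = 918 + 8 = 926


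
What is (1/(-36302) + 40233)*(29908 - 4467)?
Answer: 37157556543965/36302 ≈ 1.0236e+9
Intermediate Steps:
(1/(-36302) + 40233)*(29908 - 4467) = (-1/36302 + 40233)*25441 = (1460538365/36302)*25441 = 37157556543965/36302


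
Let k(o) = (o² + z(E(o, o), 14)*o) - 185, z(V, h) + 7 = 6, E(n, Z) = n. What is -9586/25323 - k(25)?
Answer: -10518631/25323 ≈ -415.38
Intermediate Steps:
z(V, h) = -1 (z(V, h) = -7 + 6 = -1)
k(o) = -185 + o² - o (k(o) = (o² - o) - 185 = -185 + o² - o)
-9586/25323 - k(25) = -9586/25323 - (-185 + 25² - 1*25) = -9586*1/25323 - (-185 + 625 - 25) = -9586/25323 - 1*415 = -9586/25323 - 415 = -10518631/25323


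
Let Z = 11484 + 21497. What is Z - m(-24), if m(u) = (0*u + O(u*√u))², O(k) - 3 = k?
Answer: 46796 + 288*I*√6 ≈ 46796.0 + 705.45*I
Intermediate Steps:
Z = 32981
O(k) = 3 + k
m(u) = (3 + u^(3/2))² (m(u) = (0*u + (3 + u*√u))² = (0 + (3 + u^(3/2)))² = (3 + u^(3/2))²)
Z - m(-24) = 32981 - (3 + (-24)^(3/2))² = 32981 - (3 - 48*I*√6)²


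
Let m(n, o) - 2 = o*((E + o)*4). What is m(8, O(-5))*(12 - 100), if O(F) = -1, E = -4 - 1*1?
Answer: -2288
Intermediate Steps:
E = -5 (E = -4 - 1 = -5)
m(n, o) = 2 + o*(-20 + 4*o) (m(n, o) = 2 + o*((-5 + o)*4) = 2 + o*(-20 + 4*o))
m(8, O(-5))*(12 - 100) = (2 - 20*(-1) + 4*(-1)²)*(12 - 100) = (2 + 20 + 4*1)*(-88) = (2 + 20 + 4)*(-88) = 26*(-88) = -2288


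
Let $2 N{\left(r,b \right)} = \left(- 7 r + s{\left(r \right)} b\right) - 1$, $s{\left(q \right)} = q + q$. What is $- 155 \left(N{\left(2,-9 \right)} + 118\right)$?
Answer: $- \frac{28675}{2} \approx -14338.0$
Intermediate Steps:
$s{\left(q \right)} = 2 q$
$N{\left(r,b \right)} = - \frac{1}{2} - \frac{7 r}{2} + b r$ ($N{\left(r,b \right)} = \frac{\left(- 7 r + 2 r b\right) - 1}{2} = \frac{\left(- 7 r + 2 b r\right) - 1}{2} = \frac{-1 - 7 r + 2 b r}{2} = - \frac{1}{2} - \frac{7 r}{2} + b r$)
$- 155 \left(N{\left(2,-9 \right)} + 118\right) = - 155 \left(\left(- \frac{1}{2} - 7 - 18\right) + 118\right) = - 155 \left(- \frac{51}{2} + 118\right) = \left(-155\right) \frac{185}{2} = - \frac{28675}{2}$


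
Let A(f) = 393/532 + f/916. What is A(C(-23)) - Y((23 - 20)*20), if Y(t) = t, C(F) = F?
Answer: -3611371/60914 ≈ -59.286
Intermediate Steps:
A(f) = 393/532 + f/916 (A(f) = 393*(1/532) + f*(1/916) = 393/532 + f/916)
A(C(-23)) - Y((23 - 20)*20) = (393/532 + (1/916)*(-23)) - (23 - 20)*20 = (393/532 - 23/916) - 3*20 = 43469/60914 - 1*60 = 43469/60914 - 60 = -3611371/60914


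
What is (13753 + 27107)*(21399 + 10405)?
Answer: 1299511440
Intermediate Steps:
(13753 + 27107)*(21399 + 10405) = 40860*31804 = 1299511440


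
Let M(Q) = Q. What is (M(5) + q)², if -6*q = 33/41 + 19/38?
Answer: 5536609/242064 ≈ 22.872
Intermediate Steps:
q = -107/492 (q = -(33/41 + 19/38)/6 = -(33*(1/41) + 19*(1/38))/6 = -(33/41 + ½)/6 = -⅙*107/82 = -107/492 ≈ -0.21748)
(M(5) + q)² = (5 - 107/492)² = (2353/492)² = 5536609/242064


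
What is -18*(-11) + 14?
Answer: 212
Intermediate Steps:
-18*(-11) + 14 = 198 + 14 = 212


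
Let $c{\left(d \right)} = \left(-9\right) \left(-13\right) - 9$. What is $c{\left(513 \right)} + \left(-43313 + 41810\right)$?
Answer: $-1395$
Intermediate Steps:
$c{\left(d \right)} = 108$ ($c{\left(d \right)} = 117 - 9 = 108$)
$c{\left(513 \right)} + \left(-43313 + 41810\right) = 108 + \left(-43313 + 41810\right) = 108 - 1503 = -1395$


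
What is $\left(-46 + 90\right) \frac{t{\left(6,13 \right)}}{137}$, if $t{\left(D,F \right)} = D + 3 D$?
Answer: $\frac{1056}{137} \approx 7.708$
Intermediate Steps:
$t{\left(D,F \right)} = 4 D$
$\left(-46 + 90\right) \frac{t{\left(6,13 \right)}}{137} = \left(-46 + 90\right) \frac{4 \cdot 6}{137} = 44 \cdot 24 \cdot \frac{1}{137} = 44 \cdot \frac{24}{137} = \frac{1056}{137}$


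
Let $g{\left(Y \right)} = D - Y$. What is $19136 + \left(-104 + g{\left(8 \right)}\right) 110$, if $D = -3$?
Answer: $6486$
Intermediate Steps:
$g{\left(Y \right)} = -3 - Y$
$19136 + \left(-104 + g{\left(8 \right)}\right) 110 = 19136 + \left(-104 - 11\right) 110 = 19136 - 12650 = 6486$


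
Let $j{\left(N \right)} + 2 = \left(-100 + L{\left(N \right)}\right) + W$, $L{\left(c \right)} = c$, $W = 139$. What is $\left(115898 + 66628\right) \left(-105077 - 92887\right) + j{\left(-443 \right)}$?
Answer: $-36133577470$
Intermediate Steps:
$j{\left(N \right)} = 37 + N$ ($j{\left(N \right)} = -2 + \left(\left(-100 + N\right) + 139\right) = -2 + \left(39 + N\right) = 37 + N$)
$\left(115898 + 66628\right) \left(-105077 - 92887\right) + j{\left(-443 \right)} = \left(115898 + 66628\right) \left(-105077 - 92887\right) + \left(37 - 443\right) = 182526 \left(-197964\right) - 406 = -36133577064 - 406 = -36133577470$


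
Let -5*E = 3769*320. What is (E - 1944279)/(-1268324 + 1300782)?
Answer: -2185495/32458 ≈ -67.333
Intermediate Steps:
E = -241216 (E = -3769*320/5 = -⅕*1206080 = -241216)
(E - 1944279)/(-1268324 + 1300782) = (-241216 - 1944279)/(-1268324 + 1300782) = -2185495/32458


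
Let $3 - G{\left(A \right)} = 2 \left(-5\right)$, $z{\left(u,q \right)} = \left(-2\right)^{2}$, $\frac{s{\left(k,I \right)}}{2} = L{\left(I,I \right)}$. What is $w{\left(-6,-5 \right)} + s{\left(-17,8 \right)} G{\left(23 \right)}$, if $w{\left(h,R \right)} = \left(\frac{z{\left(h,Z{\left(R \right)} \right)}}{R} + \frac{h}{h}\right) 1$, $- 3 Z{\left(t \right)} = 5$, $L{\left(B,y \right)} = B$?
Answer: $\frac{1041}{5} \approx 208.2$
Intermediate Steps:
$Z{\left(t \right)} = - \frac{5}{3}$ ($Z{\left(t \right)} = \left(- \frac{1}{3}\right) 5 = - \frac{5}{3}$)
$s{\left(k,I \right)} = 2 I$
$z{\left(u,q \right)} = 4$
$G{\left(A \right)} = 13$ ($G{\left(A \right)} = 3 - 2 \left(-5\right) = 3 - -10 = 3 + 10 = 13$)
$w{\left(h,R \right)} = 1 + \frac{4}{R}$ ($w{\left(h,R \right)} = \left(\frac{4}{R} + \frac{h}{h}\right) 1 = \left(\frac{4}{R} + 1\right) 1 = \left(1 + \frac{4}{R}\right) 1 = 1 + \frac{4}{R}$)
$w{\left(-6,-5 \right)} + s{\left(-17,8 \right)} G{\left(23 \right)} = \frac{4 - 5}{-5} + 2 \cdot 8 \cdot 13 = \left(- \frac{1}{5}\right) \left(-1\right) + 16 \cdot 13 = \frac{1}{5} + 208 = \frac{1041}{5}$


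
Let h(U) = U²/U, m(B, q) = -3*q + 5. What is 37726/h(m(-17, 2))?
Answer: -37726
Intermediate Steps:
m(B, q) = 5 - 3*q
h(U) = U
37726/h(m(-17, 2)) = 37726/(5 - 3*2) = 37726/(5 - 6) = 37726/(-1) = 37726*(-1) = -37726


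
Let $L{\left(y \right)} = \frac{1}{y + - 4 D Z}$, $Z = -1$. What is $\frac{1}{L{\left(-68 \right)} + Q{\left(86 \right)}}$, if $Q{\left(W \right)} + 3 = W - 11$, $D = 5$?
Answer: $\frac{48}{3455} \approx 0.013893$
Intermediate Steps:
$Q{\left(W \right)} = -14 + W$ ($Q{\left(W \right)} = -3 + \left(W - 11\right) = -3 + \left(-11 + W\right) = -14 + W$)
$L{\left(y \right)} = \frac{1}{20 + y}$ ($L{\left(y \right)} = \frac{1}{y + \left(-4\right) 5 \left(-1\right)} = \frac{1}{y - -20} = \frac{1}{y + 20} = \frac{1}{20 + y}$)
$\frac{1}{L{\left(-68 \right)} + Q{\left(86 \right)}} = \frac{1}{\frac{1}{20 - 68} + \left(-14 + 86\right)} = \frac{1}{\frac{1}{-48} + 72} = \frac{1}{- \frac{1}{48} + 72} = \frac{1}{\frac{3455}{48}} = \frac{48}{3455}$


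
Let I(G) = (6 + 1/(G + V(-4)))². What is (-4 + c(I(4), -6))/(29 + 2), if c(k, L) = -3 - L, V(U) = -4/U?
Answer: -1/31 ≈ -0.032258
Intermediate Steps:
I(G) = (6 + 1/(1 + G))² (I(G) = (6 + 1/(G - 4/(-4)))² = (6 + 1/(G - 4*(-¼)))² = (6 + 1/(G + 1))² = (6 + 1/(1 + G))²)
(-4 + c(I(4), -6))/(29 + 2) = (-4 + (-3 - 1*(-6)))/(29 + 2) = (-4 + (-3 + 6))/31 = (-4 + 3)/31 = (1/31)*(-1) = -1/31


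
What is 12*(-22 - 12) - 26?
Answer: -434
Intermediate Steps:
12*(-22 - 12) - 26 = 12*(-34) - 26 = -408 - 26 = -434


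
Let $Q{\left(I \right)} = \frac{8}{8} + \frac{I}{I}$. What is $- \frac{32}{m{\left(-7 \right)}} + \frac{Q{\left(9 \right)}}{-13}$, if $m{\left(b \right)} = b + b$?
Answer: $\frac{194}{91} \approx 2.1319$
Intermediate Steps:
$m{\left(b \right)} = 2 b$
$Q{\left(I \right)} = 2$ ($Q{\left(I \right)} = 8 \cdot \frac{1}{8} + 1 = 1 + 1 = 2$)
$- \frac{32}{m{\left(-7 \right)}} + \frac{Q{\left(9 \right)}}{-13} = - \frac{32}{2 \left(-7\right)} + \frac{2}{-13} = - \frac{32}{-14} + 2 \left(- \frac{1}{13}\right) = \left(-32\right) \left(- \frac{1}{14}\right) - \frac{2}{13} = \frac{16}{7} - \frac{2}{13} = \frac{194}{91}$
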